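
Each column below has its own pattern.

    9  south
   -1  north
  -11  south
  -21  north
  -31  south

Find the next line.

First component — −10 each step: 9, -1, -11, -21, -31 → -41.
Direction — alternates south ↔ north: south, north, south, north, south → north.
So the next line is -41  north.

-41  north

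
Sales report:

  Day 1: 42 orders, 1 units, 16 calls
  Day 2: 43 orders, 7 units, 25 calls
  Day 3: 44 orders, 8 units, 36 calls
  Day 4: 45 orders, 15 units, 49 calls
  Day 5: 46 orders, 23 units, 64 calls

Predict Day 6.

Orders: 42, 43, 44, 45, 46 → 47 (+1 each step).
Units: each term is the sum of the two before it; 1, 7, 8, 15, 23 → 38.
Calls: perfect squares: 4², 5², 6², …; 16, 25, 36, 49, 64 → 81.
Combining the parts gives 47 orders, 38 units, 81 calls.

47 orders, 38 units, 81 calls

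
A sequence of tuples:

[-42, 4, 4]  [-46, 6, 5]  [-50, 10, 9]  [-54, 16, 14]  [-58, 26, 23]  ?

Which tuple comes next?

[-62, 42, 37]

First value: -42, -46, -50, -54, -58 → -62 (−4 each step).
Second value goes 4, 6, 10, 16, 26 → 42 (each term is the sum of the two before it).
Third value: each term is the sum of the two before it, so 4, 5, 9, 14, 23 → 37.
Putting it together: [-62, 42, 37].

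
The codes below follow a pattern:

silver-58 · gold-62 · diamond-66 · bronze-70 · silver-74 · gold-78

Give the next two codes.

diamond-82, bronze-86

Rank goes silver, gold, diamond, bronze, silver, gold → diamond → bronze (repeats silver → gold → diamond → bronze).
Second component — +4 each step: 58, 62, 66, 70, 74, 78 → 82 → 86.
So the next two codes are diamond-82 and bronze-86.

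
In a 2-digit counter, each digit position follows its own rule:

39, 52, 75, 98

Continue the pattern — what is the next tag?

First digit — +2 each step, mod 10: 3, 5, 7, 9 → 1.
Second digit goes 9, 2, 5, 8 → 1 (+3 each step, mod 10).
Combining the parts gives 11.

11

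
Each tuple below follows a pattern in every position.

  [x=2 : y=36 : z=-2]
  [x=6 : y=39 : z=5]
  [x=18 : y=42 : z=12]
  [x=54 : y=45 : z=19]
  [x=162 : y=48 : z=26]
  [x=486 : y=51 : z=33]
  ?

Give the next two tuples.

[x=1458 : y=54 : z=40], [x=4374 : y=57 : z=47]

X: 2, 6, 18, 54, 162, 486 → 1458 → 4374 (×3 each step).
Y: +3 each step; 36, 39, 42, 45, 48, 51 → 54 → 57.
Z: -2, 5, 12, 19, 26, 33 → 40 → 47 (+7 each step).
Putting the parts together: [x=1458 : y=54 : z=40] and then [x=4374 : y=57 : z=47].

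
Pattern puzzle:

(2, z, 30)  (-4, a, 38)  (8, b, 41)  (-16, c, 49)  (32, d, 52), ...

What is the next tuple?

(-64, e, 60)

First entry: ×(-2) each step, so 2, -4, 8, -16, 32 → -64.
Letter: letters move forward 1 place in the alphabet, wrapping Z→A; z, a, b, c, d → e.
Third entry: alternating steps +8, +3, +8, +3, …, so 30, 38, 41, 49, 52 → 60.
So the next tuple is (-64, e, 60).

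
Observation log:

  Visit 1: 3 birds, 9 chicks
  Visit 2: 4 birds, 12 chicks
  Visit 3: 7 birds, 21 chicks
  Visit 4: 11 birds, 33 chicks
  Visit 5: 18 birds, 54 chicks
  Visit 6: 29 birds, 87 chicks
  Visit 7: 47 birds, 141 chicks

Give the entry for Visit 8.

76 birds, 228 chicks

Birds: each term is the sum of the two before it; 3, 4, 7, 11, 18, 29, 47 → 76.
Chicks — always 3 × the birds: 9, 12, 21, 33, 54, 87, 141 → 228.
So the next record is 76 birds, 228 chicks.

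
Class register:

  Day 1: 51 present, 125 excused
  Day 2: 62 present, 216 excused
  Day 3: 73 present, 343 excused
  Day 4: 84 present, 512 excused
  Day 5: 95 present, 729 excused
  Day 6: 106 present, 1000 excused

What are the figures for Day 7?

117 present, 1331 excused

Present goes 51, 62, 73, 84, 95, 106 → 117 (+11 each step).
Excused goes 125, 216, 343, 512, 729, 1000 → 1331 (perfect cubes: 5³, 6³, 7³, …).
Combining the parts gives 117 present, 1331 excused.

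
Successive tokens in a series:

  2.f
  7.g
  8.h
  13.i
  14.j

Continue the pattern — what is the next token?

19.k

For the first component, alternating steps +5, +1, +5, +1, …: 2, 7, 8, 13, 14 → 19.
Letter goes f, g, h, i, j → k (letters move forward 1 place in the alphabet).
Putting it together: 19.k.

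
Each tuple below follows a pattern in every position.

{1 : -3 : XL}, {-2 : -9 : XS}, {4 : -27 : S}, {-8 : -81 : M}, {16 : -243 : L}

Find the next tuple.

{-32 : -729 : XL}

First component: ×(-2) each step; 1, -2, 4, -8, 16 → -32.
Second component: ×3 each step, so -3, -9, -27, -81, -243 → -729.
For the size, runs through clothing sizes XS→XL: XL, XS, S, M, L → XL.
So the next tuple is {-32 : -729 : XL}.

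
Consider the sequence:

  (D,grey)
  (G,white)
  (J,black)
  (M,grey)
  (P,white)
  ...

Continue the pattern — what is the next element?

(S,black)

Letter — letters move forward 3 places in the alphabet: D, G, J, M, P → S.
Shade — repeats grey → white → black: grey, white, black, grey, white → black.
So the next element is (S,black).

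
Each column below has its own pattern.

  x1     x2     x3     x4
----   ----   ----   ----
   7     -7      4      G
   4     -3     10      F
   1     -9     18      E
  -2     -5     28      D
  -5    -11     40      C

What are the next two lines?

-8  -7  54  B; -11  -13  70  A

Column x1: −3 each step, so 7, 4, 1, -2, -5 → -8 → -11.
Column x2 — alternating steps +4, −6, +4, −6, …: -7, -3, -9, -5, -11 → -7 → -13.
Column x3: differences are 6, 8, 10, … (increasing by 2 each time), so 4, 10, 18, 28, 40 → 54 → 70.
Column x4: letters move back 1 place in the alphabet; G, F, E, D, C → B → A.
So the next two lines are -8  -7  54  B and -11  -13  70  A.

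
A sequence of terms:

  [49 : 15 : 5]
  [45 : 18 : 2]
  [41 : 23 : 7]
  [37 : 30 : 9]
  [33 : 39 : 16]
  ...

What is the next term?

[29 : 50 : 25]

First slot — −4 each step: 49, 45, 41, 37, 33 → 29.
For the second slot, differences are 3, 5, 7, … (increasing by 2 each time): 15, 18, 23, 30, 39 → 50.
Third slot — each term is the sum of the two before it: 5, 2, 7, 9, 16 → 25.
Putting it together: [29 : 50 : 25].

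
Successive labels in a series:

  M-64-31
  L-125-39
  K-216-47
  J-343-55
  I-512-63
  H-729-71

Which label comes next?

Letter: M, L, K, J, I, H → G (letters move back 1 place in the alphabet).
Second component goes 64, 125, 216, 343, 512, 729 → 1000 (perfect cubes: 4³, 5³, 6³, …).
Third component — +8 each step: 31, 39, 47, 55, 63, 71 → 79.
Combining the parts gives G-1000-79.

G-1000-79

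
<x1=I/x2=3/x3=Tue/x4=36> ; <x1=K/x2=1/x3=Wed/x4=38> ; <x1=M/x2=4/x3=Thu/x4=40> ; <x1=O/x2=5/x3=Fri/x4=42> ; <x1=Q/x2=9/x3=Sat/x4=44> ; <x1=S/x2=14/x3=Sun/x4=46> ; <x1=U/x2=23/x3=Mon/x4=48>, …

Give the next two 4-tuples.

For the x1, letters move forward 2 places in the alphabet: I, K, M, O, Q, S, U → W → Y.
X2: each term is the sum of the two before it; 3, 1, 4, 5, 9, 14, 23 → 37 → 60.
X3: runs through the weekdays Mon→Sun; Tue, Wed, Thu, Fri, Sat, Sun, Mon → Tue → Wed.
For the x4, +2 each step: 36, 38, 40, 42, 44, 46, 48 → 50 → 52.
So the next two 4-tuples are <x1=W/x2=37/x3=Tue/x4=50> and <x1=Y/x2=60/x3=Wed/x4=52>.

<x1=W/x2=37/x3=Tue/x4=50>, <x1=Y/x2=60/x3=Wed/x4=52>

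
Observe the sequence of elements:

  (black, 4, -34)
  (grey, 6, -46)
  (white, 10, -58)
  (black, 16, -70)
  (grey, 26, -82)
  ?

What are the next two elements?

(white, 42, -94), (black, 68, -106)

Shade goes black, grey, white, black, grey → white → black (repeats black → grey → white).
Second entry: 4, 6, 10, 16, 26 → 42 → 68 (each term is the sum of the two before it).
Third entry: −12 each step; -34, -46, -58, -70, -82 → -94 → -106.
Putting the parts together: (white, 42, -94) and then (black, 68, -106).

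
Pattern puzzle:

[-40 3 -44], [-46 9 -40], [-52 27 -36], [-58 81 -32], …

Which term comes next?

First component — −6 each step: -40, -46, -52, -58 → -64.
Second component — ×3 each step: 3, 9, 27, 81 → 243.
Third component: +4 each step, so -44, -40, -36, -32 → -28.
Combining the parts gives [-64 243 -28].

[-64 243 -28]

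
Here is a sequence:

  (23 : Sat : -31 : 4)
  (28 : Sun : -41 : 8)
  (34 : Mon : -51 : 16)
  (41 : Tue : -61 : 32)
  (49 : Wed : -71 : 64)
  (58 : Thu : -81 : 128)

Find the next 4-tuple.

For the first value, differences are 5, 6, 7, … (increasing by 1 each time): 23, 28, 34, 41, 49, 58 → 68.
For the day, runs through the weekdays Mon→Sun: Sat, Sun, Mon, Tue, Wed, Thu → Fri.
Third value: −10 each step, so -31, -41, -51, -61, -71, -81 → -91.
Fourth value: ×2 each step; 4, 8, 16, 32, 64, 128 → 256.
Putting it together: (68 : Fri : -91 : 256).

(68 : Fri : -91 : 256)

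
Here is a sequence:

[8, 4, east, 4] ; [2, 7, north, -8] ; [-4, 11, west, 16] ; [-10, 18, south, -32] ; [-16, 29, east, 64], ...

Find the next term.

First slot: −6 each step, so 8, 2, -4, -10, -16 → -22.
For the second slot, each term is the sum of the two before it: 4, 7, 11, 18, 29 → 47.
Direction goes east, north, west, south, east → north (repeats east → north → west → south).
Fourth slot: ×(-2) each step, so 4, -8, 16, -32, 64 → -128.
Combining the parts gives [-22, 47, north, -128].

[-22, 47, north, -128]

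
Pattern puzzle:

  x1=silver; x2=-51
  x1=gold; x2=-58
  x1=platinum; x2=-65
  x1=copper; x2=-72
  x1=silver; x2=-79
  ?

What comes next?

X1 goes silver, gold, platinum, copper, silver → gold (repeats silver → gold → platinum → copper).
X2: -51, -58, -65, -72, -79 → -86 (−7 each step).
Combining the parts gives x1=gold; x2=-86.

x1=gold; x2=-86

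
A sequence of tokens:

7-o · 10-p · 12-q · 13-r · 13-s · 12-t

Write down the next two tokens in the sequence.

10-u then 7-v

First component: differences are 3, 2, 1, … (decreasing by 1 each time), so 7, 10, 12, 13, 13, 12 → 10 → 7.
Letter — letters move forward 1 place in the alphabet: o, p, q, r, s, t → u → v.
So the next two tokens are 10-u and 7-v.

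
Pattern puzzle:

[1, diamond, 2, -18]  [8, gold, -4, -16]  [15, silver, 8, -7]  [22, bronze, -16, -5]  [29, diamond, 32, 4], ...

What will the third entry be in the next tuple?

-64

Third entry goes 2, -4, 8, -16, 32 → -64 (×(-2) each step).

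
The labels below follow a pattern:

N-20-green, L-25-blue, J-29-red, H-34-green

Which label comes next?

F-38-blue

For the letter, letters move back 2 places in the alphabet: N, L, J, H → F.
Second component: alternating steps +5, +4, +5, +4, …; 20, 25, 29, 34 → 38.
Colour goes green, blue, red, green → blue (repeats green → blue → red).
Putting it together: F-38-blue.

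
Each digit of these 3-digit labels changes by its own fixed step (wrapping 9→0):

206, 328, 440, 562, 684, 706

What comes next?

828

First digit: 2, 3, 4, 5, 6, 7 → 8 (+1 each step, mod 10).
Second digit — +2 each step, mod 10: 0, 2, 4, 6, 8, 0 → 2.
Third digit: 6, 8, 0, 2, 4, 6 → 8 (+2 each step, mod 10).
So the next label is 828.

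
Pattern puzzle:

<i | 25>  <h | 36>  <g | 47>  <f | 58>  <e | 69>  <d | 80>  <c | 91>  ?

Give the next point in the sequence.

Letter goes i, h, g, f, e, d, c → b (letters move back 1 place in the alphabet).
Second slot: 25, 36, 47, 58, 69, 80, 91 → 102 (+11 each step).
Combining the parts gives <b | 102>.

<b | 102>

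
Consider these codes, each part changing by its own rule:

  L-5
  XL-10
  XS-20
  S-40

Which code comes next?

Size: L, XL, XS, S → M (runs through clothing sizes XS→XL).
Second component: ×2 each step; 5, 10, 20, 40 → 80.
Putting it together: M-80.

M-80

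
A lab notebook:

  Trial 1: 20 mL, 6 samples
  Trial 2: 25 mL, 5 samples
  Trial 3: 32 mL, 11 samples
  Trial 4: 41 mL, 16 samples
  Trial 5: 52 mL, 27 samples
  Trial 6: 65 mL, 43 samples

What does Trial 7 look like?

80 mL, 70 samples

For the mL, differences are 5, 7, 9, … (increasing by 2 each time): 20, 25, 32, 41, 52, 65 → 80.
Samples goes 6, 5, 11, 16, 27, 43 → 70 (each term is the sum of the two before it).
Combining the parts gives 80 mL, 70 samples.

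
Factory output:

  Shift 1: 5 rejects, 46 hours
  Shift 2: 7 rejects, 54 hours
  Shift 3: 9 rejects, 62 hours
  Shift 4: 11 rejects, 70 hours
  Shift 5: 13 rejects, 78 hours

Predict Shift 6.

15 rejects, 86 hours

Rejects goes 5, 7, 9, 11, 13 → 15 (+2 each step).
Hours — +8 each step: 46, 54, 62, 70, 78 → 86.
Combining the parts gives 15 rejects, 86 hours.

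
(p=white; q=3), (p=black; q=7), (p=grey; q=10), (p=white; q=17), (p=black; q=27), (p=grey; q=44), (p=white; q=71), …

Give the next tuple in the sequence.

(p=black; q=115)

P: repeats white → black → grey, so white, black, grey, white, black, grey, white → black.
Q: each term is the sum of the two before it; 3, 7, 10, 17, 27, 44, 71 → 115.
So the next tuple is (p=black; q=115).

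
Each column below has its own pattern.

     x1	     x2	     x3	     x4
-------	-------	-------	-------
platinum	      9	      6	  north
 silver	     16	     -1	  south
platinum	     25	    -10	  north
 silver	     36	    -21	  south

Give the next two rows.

Column x1: platinum, silver, platinum, silver → platinum → silver (alternates platinum ↔ silver).
For the column x2, perfect squares: 3², 4², 5², …: 9, 16, 25, 36 → 49 → 64.
Column x3: 6, -1, -10, -21 → -34 → -49 (together with the column x2 always sums to 15).
Column x4 — alternates north ↔ south: north, south, north, south → north → south.
Putting the parts together: platinum  49  -34  north and then silver  64  -49  south.

platinum  49  -34  north; silver  64  -49  south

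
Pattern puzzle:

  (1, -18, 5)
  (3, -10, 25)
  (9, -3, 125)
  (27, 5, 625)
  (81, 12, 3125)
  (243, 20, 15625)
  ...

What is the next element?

(729, 27, 78125)

For the first coordinate, ×3 each step: 1, 3, 9, 27, 81, 243 → 729.
Second coordinate — alternating steps +8, +7, +8, +7, …: -18, -10, -3, 5, 12, 20 → 27.
Third coordinate goes 5, 25, 125, 625, 3125, 15625 → 78125 (×5 each step).
Combining the parts gives (729, 27, 78125).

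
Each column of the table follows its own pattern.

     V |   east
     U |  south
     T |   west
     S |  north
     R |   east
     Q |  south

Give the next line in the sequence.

P  west

Letter goes V, U, T, S, R, Q → P (letters move back 1 place in the alphabet).
Direction goes east, south, west, north, east, south → west (repeats east → south → west → north).
So the next line is P  west.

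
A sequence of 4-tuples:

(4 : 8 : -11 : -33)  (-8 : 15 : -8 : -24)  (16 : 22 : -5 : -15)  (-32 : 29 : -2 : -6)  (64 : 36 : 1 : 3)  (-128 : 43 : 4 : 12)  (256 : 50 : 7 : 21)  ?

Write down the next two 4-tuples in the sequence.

First value goes 4, -8, 16, -32, 64, -128, 256 → -512 → 1024 (×(-2) each step).
Second value: +7 each step; 8, 15, 22, 29, 36, 43, 50 → 57 → 64.
For the third value, +3 each step: -11, -8, -5, -2, 1, 4, 7 → 10 → 13.
Fourth value: always 3 × the third value; -33, -24, -15, -6, 3, 12, 21 → 30 → 39.
So the next two 4-tuples are (-512 : 57 : 10 : 30) and (1024 : 64 : 13 : 39).

(-512 : 57 : 10 : 30), (1024 : 64 : 13 : 39)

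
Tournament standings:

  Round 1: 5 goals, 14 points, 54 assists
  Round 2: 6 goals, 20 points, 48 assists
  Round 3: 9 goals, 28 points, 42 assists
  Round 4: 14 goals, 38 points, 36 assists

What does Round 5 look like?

For the goals, differences are 1, 3, 5, … (increasing by 2 each time): 5, 6, 9, 14 → 21.
Points: differences are 6, 8, 10, … (increasing by 2 each time); 14, 20, 28, 38 → 50.
Assists — −6 each step: 54, 48, 42, 36 → 30.
So the next row is 21 goals, 50 points, 30 assists.

21 goals, 50 points, 30 assists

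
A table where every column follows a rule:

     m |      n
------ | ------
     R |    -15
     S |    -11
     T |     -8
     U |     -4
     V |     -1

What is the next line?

Column m goes R, S, T, U, V → W (letters move forward 1 place in the alphabet).
Column n goes -15, -11, -8, -4, -1 → 3 (alternating steps +4, +3, +4, +3, …).
Combining the parts gives W  3.

W  3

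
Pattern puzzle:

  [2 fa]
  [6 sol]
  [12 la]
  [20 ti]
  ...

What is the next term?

First value goes 2, 6, 12, 20 → 30 (differences are 4, 6, 8, … (increasing by 2 each time)).
Note — runs through the solfège scale do→ti: fa, sol, la, ti → do.
Combining the parts gives [30 do].

[30 do]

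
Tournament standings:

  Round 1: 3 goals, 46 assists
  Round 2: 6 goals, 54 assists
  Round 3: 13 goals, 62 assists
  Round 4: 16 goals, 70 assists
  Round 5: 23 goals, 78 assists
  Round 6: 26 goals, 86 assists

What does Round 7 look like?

For the goals, alternating steps +3, +7, +3, +7, …: 3, 6, 13, 16, 23, 26 → 33.
Assists: +8 each step, so 46, 54, 62, 70, 78, 86 → 94.
Combining the parts gives 33 goals, 94 assists.

33 goals, 94 assists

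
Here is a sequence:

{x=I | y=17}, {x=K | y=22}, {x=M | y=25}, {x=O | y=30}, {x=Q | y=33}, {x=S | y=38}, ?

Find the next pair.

{x=U | y=41}

X — letters move forward 2 places in the alphabet: I, K, M, O, Q, S → U.
Y: alternating steps +5, +3, +5, +3, …; 17, 22, 25, 30, 33, 38 → 41.
Combining the parts gives {x=U | y=41}.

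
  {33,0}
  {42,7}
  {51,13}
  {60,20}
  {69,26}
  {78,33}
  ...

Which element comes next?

{87,39}

First value: +9 each step; 33, 42, 51, 60, 69, 78 → 87.
For the second value, alternating steps +7, +6, +7, +6, …: 0, 7, 13, 20, 26, 33 → 39.
Putting it together: {87,39}.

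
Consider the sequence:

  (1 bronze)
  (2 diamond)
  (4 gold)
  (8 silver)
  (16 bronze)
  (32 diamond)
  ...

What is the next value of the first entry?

First entry: 1, 2, 4, 8, 16, 32 → 64 (×2 each step).
Rank: repeats bronze → diamond → gold → silver; bronze, diamond, gold, silver, bronze, diamond → gold.

64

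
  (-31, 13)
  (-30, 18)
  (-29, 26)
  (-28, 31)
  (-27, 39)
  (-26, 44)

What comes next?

For the first part, +1 each step: -31, -30, -29, -28, -27, -26 → -25.
Second part — alternating steps +5, +8, +5, +8, …: 13, 18, 26, 31, 39, 44 → 52.
Putting it together: (-25, 52).

(-25, 52)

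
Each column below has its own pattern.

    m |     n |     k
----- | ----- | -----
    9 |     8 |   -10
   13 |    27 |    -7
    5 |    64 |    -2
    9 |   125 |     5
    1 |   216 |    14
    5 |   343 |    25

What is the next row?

Column m: alternating steps +4, −8, +4, −8, …; 9, 13, 5, 9, 1, 5 → -3.
Column n: 8, 27, 64, 125, 216, 343 → 512 (perfect cubes: 2³, 3³, 4³, …).
Column k: differences are 3, 5, 7, … (increasing by 2 each time); -10, -7, -2, 5, 14, 25 → 38.
Putting it together: -3  512  38.

-3  512  38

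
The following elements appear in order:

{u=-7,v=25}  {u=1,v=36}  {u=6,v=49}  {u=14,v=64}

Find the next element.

{u=19,v=81}

For the u, alternating steps +8, +5, +8, +5, …: -7, 1, 6, 14 → 19.
V goes 25, 36, 49, 64 → 81 (perfect squares: 5², 6², 7², …).
Combining the parts gives {u=19,v=81}.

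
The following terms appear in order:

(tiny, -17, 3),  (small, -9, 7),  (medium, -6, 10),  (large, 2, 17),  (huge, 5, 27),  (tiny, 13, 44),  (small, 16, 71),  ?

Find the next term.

(medium, 24, 115)

Size: repeats tiny → small → medium → large → huge; tiny, small, medium, large, huge, tiny, small → medium.
Second entry — alternating steps +8, +3, +8, +3, …: -17, -9, -6, 2, 5, 13, 16 → 24.
For the third entry, each term is the sum of the two before it: 3, 7, 10, 17, 27, 44, 71 → 115.
So the next term is (medium, 24, 115).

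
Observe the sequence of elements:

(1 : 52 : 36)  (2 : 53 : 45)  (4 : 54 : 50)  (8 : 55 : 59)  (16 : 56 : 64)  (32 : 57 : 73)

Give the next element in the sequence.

(64 : 58 : 78)

First part goes 1, 2, 4, 8, 16, 32 → 64 (×2 each step).
For the second part, +1 each step: 52, 53, 54, 55, 56, 57 → 58.
Third part: alternating steps +9, +5, +9, +5, …; 36, 45, 50, 59, 64, 73 → 78.
Combining the parts gives (64 : 58 : 78).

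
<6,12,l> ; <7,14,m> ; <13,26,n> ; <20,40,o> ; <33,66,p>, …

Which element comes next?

<53,106,q>

For the first entry, each term is the sum of the two before it: 6, 7, 13, 20, 33 → 53.
Second entry goes 12, 14, 26, 40, 66 → 106 (always 2 × the first entry).
Letter: letters move forward 1 place in the alphabet; l, m, n, o, p → q.
Putting it together: <53,106,q>.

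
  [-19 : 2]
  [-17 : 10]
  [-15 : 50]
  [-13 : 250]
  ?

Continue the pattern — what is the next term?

[-11 : 1250]

For the first entry, +2 each step: -19, -17, -15, -13 → -11.
For the second entry, ×5 each step: 2, 10, 50, 250 → 1250.
So the next term is [-11 : 1250].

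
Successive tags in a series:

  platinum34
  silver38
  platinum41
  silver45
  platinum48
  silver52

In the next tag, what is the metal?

Metal: alternates platinum ↔ silver, so platinum, silver, platinum, silver, platinum, silver → platinum.

platinum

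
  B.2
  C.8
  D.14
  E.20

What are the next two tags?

Letter goes B, C, D, E → F → G (letters move forward 1 place in the alphabet).
Second component: +6 each step; 2, 8, 14, 20 → 26 → 32.
Putting the parts together: F.26 and then G.32.

F.26 then G.32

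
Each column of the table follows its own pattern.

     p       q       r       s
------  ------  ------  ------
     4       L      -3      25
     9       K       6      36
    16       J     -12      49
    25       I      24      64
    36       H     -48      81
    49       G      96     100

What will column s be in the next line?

Column s: perfect squares: 5², 6², 7², …; 25, 36, 49, 64, 81, 100 → 121.

121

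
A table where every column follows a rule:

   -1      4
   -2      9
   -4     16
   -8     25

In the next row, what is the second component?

First component: ×2 each step, so -1, -2, -4, -8 → -16.
Second component goes 4, 9, 16, 25 → 36 (perfect squares: 2², 3², 4², …).

36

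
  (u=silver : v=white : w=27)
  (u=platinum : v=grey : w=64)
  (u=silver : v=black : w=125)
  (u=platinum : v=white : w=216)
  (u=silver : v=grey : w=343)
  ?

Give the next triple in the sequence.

(u=platinum : v=black : w=512)

U: alternates silver ↔ platinum; silver, platinum, silver, platinum, silver → platinum.
V: repeats white → grey → black, so white, grey, black, white, grey → black.
W goes 27, 64, 125, 216, 343 → 512 (perfect cubes: 3³, 4³, 5³, …).
So the next triple is (u=platinum : v=black : w=512).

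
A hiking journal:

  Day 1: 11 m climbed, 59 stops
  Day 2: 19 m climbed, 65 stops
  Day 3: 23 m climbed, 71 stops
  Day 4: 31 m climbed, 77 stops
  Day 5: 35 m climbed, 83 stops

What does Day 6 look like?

43 m climbed, 89 stops

M climbed: alternating steps +8, +4, +8, +4, …; 11, 19, 23, 31, 35 → 43.
Stops: +6 each step; 59, 65, 71, 77, 83 → 89.
So the next record is 43 m climbed, 89 stops.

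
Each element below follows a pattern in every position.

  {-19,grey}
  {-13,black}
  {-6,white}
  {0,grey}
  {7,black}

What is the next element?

{13,white}

First part — alternating steps +6, +7, +6, +7, …: -19, -13, -6, 0, 7 → 13.
Shade: repeats grey → black → white, so grey, black, white, grey, black → white.
Combining the parts gives {13,white}.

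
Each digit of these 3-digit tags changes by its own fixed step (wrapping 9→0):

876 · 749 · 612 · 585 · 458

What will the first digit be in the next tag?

First digit — −1 each step, mod 10: 8, 7, 6, 5, 4 → 3.

3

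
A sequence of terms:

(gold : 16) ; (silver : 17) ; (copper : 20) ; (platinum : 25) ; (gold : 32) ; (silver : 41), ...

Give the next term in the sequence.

For the metal, repeats gold → silver → copper → platinum: gold, silver, copper, platinum, gold, silver → copper.
Second entry: differences are 1, 3, 5, … (increasing by 2 each time), so 16, 17, 20, 25, 32, 41 → 52.
So the next term is (copper : 52).

(copper : 52)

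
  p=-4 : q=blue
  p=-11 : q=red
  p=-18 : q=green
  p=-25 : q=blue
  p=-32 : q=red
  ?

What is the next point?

p=-39 : q=green

P: −7 each step, so -4, -11, -18, -25, -32 → -39.
Q goes blue, red, green, blue, red → green (repeats blue → red → green).
So the next point is p=-39 : q=green.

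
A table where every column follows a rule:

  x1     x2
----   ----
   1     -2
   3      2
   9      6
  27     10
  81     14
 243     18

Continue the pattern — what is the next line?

Column x1 goes 1, 3, 9, 27, 81, 243 → 729 (×3 each step).
Column x2: +4 each step, so -2, 2, 6, 10, 14, 18 → 22.
Combining the parts gives 729  22.

729  22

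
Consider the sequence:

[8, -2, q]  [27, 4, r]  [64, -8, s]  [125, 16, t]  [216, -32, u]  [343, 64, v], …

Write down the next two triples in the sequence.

First value — perfect cubes: 2³, 3³, 4³, …: 8, 27, 64, 125, 216, 343 → 512 → 729.
Second value: ×(-2) each step, so -2, 4, -8, 16, -32, 64 → -128 → 256.
Letter: letters move forward 1 place in the alphabet, so q, r, s, t, u, v → w → x.
Putting the parts together: [512, -128, w] and then [729, 256, x].

[512, -128, w], [729, 256, x]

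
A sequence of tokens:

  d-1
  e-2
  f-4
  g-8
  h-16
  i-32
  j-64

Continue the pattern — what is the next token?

Letter: d, e, f, g, h, i, j → k (letters move forward 1 place in the alphabet).
Second component goes 1, 2, 4, 8, 16, 32, 64 → 128 (×2 each step).
So the next token is k-128.

k-128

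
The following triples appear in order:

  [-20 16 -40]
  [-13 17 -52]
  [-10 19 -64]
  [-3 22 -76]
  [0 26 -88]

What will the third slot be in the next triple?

For the third slot, −12 each step: -40, -52, -64, -76, -88 → -100.

-100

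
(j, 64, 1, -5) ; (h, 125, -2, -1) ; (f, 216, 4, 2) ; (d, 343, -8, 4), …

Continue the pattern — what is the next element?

(b, 512, 16, 5)

For the letter, letters move back 2 places in the alphabet: j, h, f, d → b.
Second slot: perfect cubes: 4³, 5³, 6³, …, so 64, 125, 216, 343 → 512.
Third slot: ×(-2) each step; 1, -2, 4, -8 → 16.
Fourth slot goes -5, -1, 2, 4 → 5 (differences are 4, 3, 2, … (decreasing by 1 each time)).
Combining the parts gives (b, 512, 16, 5).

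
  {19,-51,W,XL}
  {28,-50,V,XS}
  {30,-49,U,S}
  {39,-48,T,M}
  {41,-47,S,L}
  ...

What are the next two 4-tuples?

{50,-46,R,XL}, {52,-45,Q,XS}

First entry: alternating steps +9, +2, +9, +2, …, so 19, 28, 30, 39, 41 → 50 → 52.
Second entry goes -51, -50, -49, -48, -47 → -46 → -45 (+1 each step).
For the letter, letters move back 1 place in the alphabet: W, V, U, T, S → R → Q.
Size: XL, XS, S, M, L → XL → XS (runs through clothing sizes XS→XL).
So the next two 4-tuples are {50,-46,R,XL} and {52,-45,Q,XS}.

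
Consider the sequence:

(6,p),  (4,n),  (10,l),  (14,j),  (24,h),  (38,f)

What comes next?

(62,d)

First component: 6, 4, 10, 14, 24, 38 → 62 (each term is the sum of the two before it).
Letter: letters move back 2 places in the alphabet; p, n, l, j, h, f → d.
Combining the parts gives (62,d).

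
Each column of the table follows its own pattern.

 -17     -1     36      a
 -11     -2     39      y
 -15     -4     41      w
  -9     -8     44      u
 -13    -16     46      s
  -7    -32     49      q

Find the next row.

For the first component, alternating steps +6, −4, +6, −4, …: -17, -11, -15, -9, -13, -7 → -11.
Second component goes -1, -2, -4, -8, -16, -32 → -64 (×2 each step).
For the third component, alternating steps +3, +2, +3, +2, …: 36, 39, 41, 44, 46, 49 → 51.
For the letter, letters move back 2 places in the alphabet, wrapping A→Z: a, y, w, u, s, q → o.
Combining the parts gives -11  -64  51  o.

-11  -64  51  o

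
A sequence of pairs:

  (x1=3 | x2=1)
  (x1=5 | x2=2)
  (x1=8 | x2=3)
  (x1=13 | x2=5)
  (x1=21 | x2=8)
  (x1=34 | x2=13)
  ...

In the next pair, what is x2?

For the x2, each term is the sum of the two before it: 1, 2, 3, 5, 8, 13 → 21.

21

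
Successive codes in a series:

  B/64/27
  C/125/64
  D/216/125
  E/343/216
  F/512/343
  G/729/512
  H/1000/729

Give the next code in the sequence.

I/1331/1000

For the letter, letters move forward 1 place in the alphabet: B, C, D, E, F, G, H → I.
Second component: perfect cubes: 4³, 5³, 6³, …, so 64, 125, 216, 343, 512, 729, 1000 → 1331.
Third component goes 27, 64, 125, 216, 343, 512, 729 → 1000 (perfect cubes: 3³, 4³, 5³, …).
Putting it together: I/1331/1000.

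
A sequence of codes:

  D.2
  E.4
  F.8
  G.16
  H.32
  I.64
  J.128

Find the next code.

K.256

Letter: letters move forward 1 place in the alphabet; D, E, F, G, H, I, J → K.
Second component goes 2, 4, 8, 16, 32, 64, 128 → 256 (×2 each step).
Putting it together: K.256.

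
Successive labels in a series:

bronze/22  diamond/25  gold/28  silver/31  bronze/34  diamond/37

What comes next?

gold/40

Rank — repeats bronze → diamond → gold → silver: bronze, diamond, gold, silver, bronze, diamond → gold.
For the second component, +3 each step: 22, 25, 28, 31, 34, 37 → 40.
So the next label is gold/40.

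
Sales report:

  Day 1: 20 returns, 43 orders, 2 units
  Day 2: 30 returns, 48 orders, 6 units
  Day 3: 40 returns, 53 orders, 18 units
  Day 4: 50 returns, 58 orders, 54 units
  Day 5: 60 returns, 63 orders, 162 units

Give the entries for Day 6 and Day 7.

70 returns, 68 orders, 486 units; 80 returns, 73 orders, 1458 units

For the returns, +10 each step: 20, 30, 40, 50, 60 → 70 → 80.
Orders: +5 each step; 43, 48, 53, 58, 63 → 68 → 73.
Units goes 2, 6, 18, 54, 162 → 486 → 1458 (×3 each step).
So the next two records are 70 returns, 68 orders, 486 units and 80 returns, 73 orders, 1458 units.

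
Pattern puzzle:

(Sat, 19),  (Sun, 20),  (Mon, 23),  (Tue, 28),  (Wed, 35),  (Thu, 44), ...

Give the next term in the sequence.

(Fri, 55)

Day: Sat, Sun, Mon, Tue, Wed, Thu → Fri (runs through the weekdays Mon→Sun).
Second value: differences are 1, 3, 5, … (increasing by 2 each time); 19, 20, 23, 28, 35, 44 → 55.
Putting it together: (Fri, 55).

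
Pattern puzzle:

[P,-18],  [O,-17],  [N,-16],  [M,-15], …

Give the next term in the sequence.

[L,-14]

Letter: P, O, N, M → L (letters move back 1 place in the alphabet).
Second coordinate: +1 each step, so -18, -17, -16, -15 → -14.
Putting it together: [L,-14].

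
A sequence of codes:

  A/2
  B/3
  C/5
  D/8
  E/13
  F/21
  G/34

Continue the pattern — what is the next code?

H/55

Letter: A, B, C, D, E, F, G → H (letters move forward 1 place in the alphabet).
Second component: each term is the sum of the two before it; 2, 3, 5, 8, 13, 21, 34 → 55.
Combining the parts gives H/55.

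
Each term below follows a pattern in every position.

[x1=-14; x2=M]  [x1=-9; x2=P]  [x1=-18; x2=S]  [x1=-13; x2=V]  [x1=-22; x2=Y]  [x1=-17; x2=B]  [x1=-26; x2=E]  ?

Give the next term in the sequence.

X1: -14, -9, -18, -13, -22, -17, -26 → -21 (alternating steps +5, −9, +5, −9, …).
For the x2, letters move forward 3 places in the alphabet, wrapping Z→A: M, P, S, V, Y, B, E → H.
Putting it together: [x1=-21; x2=H].

[x1=-21; x2=H]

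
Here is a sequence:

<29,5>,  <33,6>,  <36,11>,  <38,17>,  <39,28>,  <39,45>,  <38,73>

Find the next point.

<36,118>

First component: 29, 33, 36, 38, 39, 39, 38 → 36 (differences are 4, 3, 2, … (decreasing by 1 each time)).
Second component goes 5, 6, 11, 17, 28, 45, 73 → 118 (each term is the sum of the two before it).
So the next point is <36,118>.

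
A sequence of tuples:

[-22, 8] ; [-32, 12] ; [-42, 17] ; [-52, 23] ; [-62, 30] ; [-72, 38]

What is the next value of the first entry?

First entry — −10 each step: -22, -32, -42, -52, -62, -72 → -82.

-82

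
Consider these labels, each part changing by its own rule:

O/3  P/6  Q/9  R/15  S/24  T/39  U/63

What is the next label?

V/102

For the letter, letters move forward 1 place in the alphabet: O, P, Q, R, S, T, U → V.
Second component: each term is the sum of the two before it, so 3, 6, 9, 15, 24, 39, 63 → 102.
Putting it together: V/102.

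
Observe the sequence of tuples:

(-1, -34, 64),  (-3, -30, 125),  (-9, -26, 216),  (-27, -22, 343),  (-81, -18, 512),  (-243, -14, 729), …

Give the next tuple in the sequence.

First value goes -1, -3, -9, -27, -81, -243 → -729 (×3 each step).
Second value — +4 each step: -34, -30, -26, -22, -18, -14 → -10.
Third value: perfect cubes: 4³, 5³, 6³, …, so 64, 125, 216, 343, 512, 729 → 1000.
So the next tuple is (-729, -10, 1000).

(-729, -10, 1000)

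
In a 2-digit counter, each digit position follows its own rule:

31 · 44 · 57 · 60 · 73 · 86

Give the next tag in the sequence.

99

First digit goes 3, 4, 5, 6, 7, 8 → 9 (+1 each step, mod 10).
Second digit: +3 each step, mod 10; 1, 4, 7, 0, 3, 6 → 9.
So the next tag is 99.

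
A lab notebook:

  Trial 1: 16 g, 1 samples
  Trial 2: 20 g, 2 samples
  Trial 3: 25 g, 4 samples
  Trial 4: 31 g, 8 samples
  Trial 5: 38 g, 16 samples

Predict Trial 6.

G — differences are 4, 5, 6, … (increasing by 1 each time): 16, 20, 25, 31, 38 → 46.
Samples goes 1, 2, 4, 8, 16 → 32 (×2 each step).
Putting it together: 46 g, 32 samples.

46 g, 32 samples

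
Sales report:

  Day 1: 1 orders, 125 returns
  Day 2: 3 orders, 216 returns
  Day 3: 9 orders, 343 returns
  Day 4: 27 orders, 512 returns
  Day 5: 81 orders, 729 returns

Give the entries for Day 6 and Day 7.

243 orders, 1000 returns; 729 orders, 1331 returns

Orders: 1, 3, 9, 27, 81 → 243 → 729 (×3 each step).
Returns: perfect cubes: 5³, 6³, 7³, …, so 125, 216, 343, 512, 729 → 1000 → 1331.
Putting the parts together: 243 orders, 1000 returns and then 729 orders, 1331 returns.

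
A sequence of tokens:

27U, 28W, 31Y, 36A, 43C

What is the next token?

First component goes 27, 28, 31, 36, 43 → 52 (differences are 1, 3, 5, … (increasing by 2 each time)).
Letter: letters move forward 2 places in the alphabet, wrapping Z→A; U, W, Y, A, C → E.
Combining the parts gives 52E.

52E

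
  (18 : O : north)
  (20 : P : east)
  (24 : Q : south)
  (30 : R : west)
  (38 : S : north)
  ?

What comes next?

(48 : T : east)

First slot: 18, 20, 24, 30, 38 → 48 (differences are 2, 4, 6, … (increasing by 2 each time)).
Letter: letters move forward 1 place in the alphabet, so O, P, Q, R, S → T.
Direction — repeats north → east → south → west: north, east, south, west, north → east.
Putting it together: (48 : T : east).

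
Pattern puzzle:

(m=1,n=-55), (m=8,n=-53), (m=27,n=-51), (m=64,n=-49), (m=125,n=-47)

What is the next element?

M goes 1, 8, 27, 64, 125 → 216 (perfect cubes: 1³, 2³, 3³, …).
N: +2 each step, so -55, -53, -51, -49, -47 → -45.
Putting it together: (m=216,n=-45).

(m=216,n=-45)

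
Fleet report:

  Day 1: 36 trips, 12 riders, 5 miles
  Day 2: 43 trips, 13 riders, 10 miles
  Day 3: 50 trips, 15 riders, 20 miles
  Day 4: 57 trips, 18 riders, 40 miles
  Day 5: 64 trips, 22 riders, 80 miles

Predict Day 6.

71 trips, 27 riders, 160 miles

Trips: +7 each step; 36, 43, 50, 57, 64 → 71.
For the riders, differences are 1, 2, 3, … (increasing by 1 each time): 12, 13, 15, 18, 22 → 27.
Miles goes 5, 10, 20, 40, 80 → 160 (×2 each step).
Combining the parts gives 71 trips, 27 riders, 160 miles.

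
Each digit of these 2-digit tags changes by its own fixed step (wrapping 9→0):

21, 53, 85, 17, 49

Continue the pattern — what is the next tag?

71

For the first digit, +3 each step, mod 10: 2, 5, 8, 1, 4 → 7.
Second digit — +2 each step, mod 10: 1, 3, 5, 7, 9 → 1.
Combining the parts gives 71.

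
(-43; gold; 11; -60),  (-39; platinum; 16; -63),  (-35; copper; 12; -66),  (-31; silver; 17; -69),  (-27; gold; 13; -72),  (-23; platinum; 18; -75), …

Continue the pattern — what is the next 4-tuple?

(-19; copper; 14; -78)

First value — +4 each step: -43, -39, -35, -31, -27, -23 → -19.
Metal: repeats gold → platinum → copper → silver; gold, platinum, copper, silver, gold, platinum → copper.
For the third value, alternating steps +5, −4, +5, −4, …: 11, 16, 12, 17, 13, 18 → 14.
For the fourth value, −3 each step: -60, -63, -66, -69, -72, -75 → -78.
Combining the parts gives (-19; copper; 14; -78).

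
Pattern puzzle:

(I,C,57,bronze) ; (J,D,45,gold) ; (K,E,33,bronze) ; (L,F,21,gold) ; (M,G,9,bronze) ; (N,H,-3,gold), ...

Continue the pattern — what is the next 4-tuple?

For the first letter, letters move forward 1 place in the alphabet: I, J, K, L, M, N → O.
For the second letter, letters move forward 1 place in the alphabet: C, D, E, F, G, H → I.
For the third entry, −12 each step: 57, 45, 33, 21, 9, -3 → -15.
Rank: alternates bronze ↔ gold, so bronze, gold, bronze, gold, bronze, gold → bronze.
Putting it together: (O,I,-15,bronze).

(O,I,-15,bronze)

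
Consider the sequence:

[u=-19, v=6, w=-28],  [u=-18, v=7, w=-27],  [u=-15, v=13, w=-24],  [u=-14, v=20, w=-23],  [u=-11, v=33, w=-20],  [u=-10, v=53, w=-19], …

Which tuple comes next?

[u=-7, v=86, w=-16]

U: alternating steps +1, +3, +1, +3, …; -19, -18, -15, -14, -11, -10 → -7.
For the v, each term is the sum of the two before it: 6, 7, 13, 20, 33, 53 → 86.
W goes -28, -27, -24, -23, -20, -19 → -16 (always 9 less than the u).
Putting it together: [u=-7, v=86, w=-16].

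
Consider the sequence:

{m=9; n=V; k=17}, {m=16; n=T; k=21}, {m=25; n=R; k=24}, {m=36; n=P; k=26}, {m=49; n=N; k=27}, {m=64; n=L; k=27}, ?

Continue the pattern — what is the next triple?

M: perfect squares: 3², 4², 5², …; 9, 16, 25, 36, 49, 64 → 81.
N goes V, T, R, P, N, L → J (letters move back 2 places in the alphabet).
For the k, differences are 4, 3, 2, … (decreasing by 1 each time): 17, 21, 24, 26, 27, 27 → 26.
Combining the parts gives {m=81; n=J; k=26}.

{m=81; n=J; k=26}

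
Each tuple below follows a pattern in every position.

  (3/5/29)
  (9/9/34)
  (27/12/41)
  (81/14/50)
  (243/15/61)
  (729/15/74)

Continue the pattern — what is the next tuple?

(2187/14/89)

First slot: ×3 each step; 3, 9, 27, 81, 243, 729 → 2187.
For the second slot, differences are 4, 3, 2, … (decreasing by 1 each time): 5, 9, 12, 14, 15, 15 → 14.
Third slot: differences are 5, 7, 9, … (increasing by 2 each time), so 29, 34, 41, 50, 61, 74 → 89.
Putting it together: (2187/14/89).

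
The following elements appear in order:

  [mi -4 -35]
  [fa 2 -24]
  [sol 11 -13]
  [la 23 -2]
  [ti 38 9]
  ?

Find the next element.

Note: runs through the solfège scale do→ti, so mi, fa, sol, la, ti → do.
Second part — differences are 6, 9, 12, … (increasing by 3 each time): -4, 2, 11, 23, 38 → 56.
Third part: +11 each step; -35, -24, -13, -2, 9 → 20.
Combining the parts gives [do 56 20].

[do 56 20]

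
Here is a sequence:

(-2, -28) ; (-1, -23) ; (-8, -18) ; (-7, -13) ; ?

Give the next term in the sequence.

First value: -2, -1, -8, -7 → -14 (alternating steps +1, −7, +1, −7, …).
Second value goes -28, -23, -18, -13 → -8 (+5 each step).
So the next term is (-14, -8).

(-14, -8)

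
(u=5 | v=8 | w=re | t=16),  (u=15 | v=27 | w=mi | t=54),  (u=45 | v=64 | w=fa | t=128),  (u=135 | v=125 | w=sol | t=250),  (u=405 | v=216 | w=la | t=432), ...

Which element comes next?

U: ×3 each step; 5, 15, 45, 135, 405 → 1215.
V: perfect cubes: 2³, 3³, 4³, …, so 8, 27, 64, 125, 216 → 343.
W goes re, mi, fa, sol, la → ti (runs through the solfège scale do→ti).
T — always 2 × the v: 16, 54, 128, 250, 432 → 686.
Combining the parts gives (u=1215 | v=343 | w=ti | t=686).

(u=1215 | v=343 | w=ti | t=686)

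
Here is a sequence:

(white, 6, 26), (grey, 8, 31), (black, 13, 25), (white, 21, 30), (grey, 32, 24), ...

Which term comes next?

(black, 46, 29)

Shade goes white, grey, black, white, grey → black (repeats white → grey → black).
Second entry: 6, 8, 13, 21, 32 → 46 (differences are 2, 5, 8, … (increasing by 3 each time)).
Third entry: alternating steps +5, −6, +5, −6, …; 26, 31, 25, 30, 24 → 29.
Combining the parts gives (black, 46, 29).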